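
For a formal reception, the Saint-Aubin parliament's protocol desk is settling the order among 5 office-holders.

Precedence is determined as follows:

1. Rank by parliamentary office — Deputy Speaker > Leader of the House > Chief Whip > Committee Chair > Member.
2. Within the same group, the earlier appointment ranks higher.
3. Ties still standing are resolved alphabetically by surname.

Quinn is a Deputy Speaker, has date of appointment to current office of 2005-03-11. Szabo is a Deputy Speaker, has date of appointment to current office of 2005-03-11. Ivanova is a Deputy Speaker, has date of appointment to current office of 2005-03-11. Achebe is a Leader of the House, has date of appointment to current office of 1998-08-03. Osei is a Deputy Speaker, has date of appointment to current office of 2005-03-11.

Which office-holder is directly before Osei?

Ivanova

By parliamentary office: Ivanova, Osei, Quinn and Szabo (Deputy Speaker); then Achebe (Leader of the House).
Ivanova, Osei, Quinn and Szabo all have date of appointment to current office 2005-03-11, so the next rule applies.
Among Ivanova, Osei, Quinn and Szabo, alphabetically by surname: Ivanova before Osei before Quinn before Szabo.
Order: Ivanova, Osei, Quinn, Szabo, Achebe.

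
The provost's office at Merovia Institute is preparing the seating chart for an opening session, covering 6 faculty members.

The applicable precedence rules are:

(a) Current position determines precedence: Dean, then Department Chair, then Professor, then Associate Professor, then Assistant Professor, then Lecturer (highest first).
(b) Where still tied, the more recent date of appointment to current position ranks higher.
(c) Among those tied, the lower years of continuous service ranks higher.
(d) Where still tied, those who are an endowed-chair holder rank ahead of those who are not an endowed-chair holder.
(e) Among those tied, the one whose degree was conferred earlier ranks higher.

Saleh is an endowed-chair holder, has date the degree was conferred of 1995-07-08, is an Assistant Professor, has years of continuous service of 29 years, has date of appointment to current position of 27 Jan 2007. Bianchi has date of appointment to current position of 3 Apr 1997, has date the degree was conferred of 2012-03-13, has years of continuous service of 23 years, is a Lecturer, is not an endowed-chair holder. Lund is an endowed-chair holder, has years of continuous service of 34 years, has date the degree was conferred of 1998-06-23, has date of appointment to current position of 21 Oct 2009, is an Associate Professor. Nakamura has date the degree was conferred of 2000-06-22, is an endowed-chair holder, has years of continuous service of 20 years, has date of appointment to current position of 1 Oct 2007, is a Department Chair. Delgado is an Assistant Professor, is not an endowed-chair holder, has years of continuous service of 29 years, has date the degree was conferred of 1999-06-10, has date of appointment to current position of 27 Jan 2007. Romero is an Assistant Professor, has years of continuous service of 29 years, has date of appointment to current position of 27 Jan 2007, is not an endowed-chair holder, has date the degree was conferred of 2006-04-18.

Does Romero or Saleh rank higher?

Saleh

By current position: Nakamura (Department Chair); then Lund (Associate Professor); then Saleh, Delgado and Romero (Assistant Professor); then Bianchi (Lecturer).
Saleh, Delgado and Romero all have date of appointment to current position 27 Jan 2007, so the next rule applies.
Saleh, Delgado and Romero all have years of continuous service 29 years, so the next rule applies.
Among Saleh, Delgado and Romero, an endowed-chair holder before not an endowed-chair holder: Saleh (an endowed-chair holder) before Delgado and Romero (not an endowed-chair holder).
Among Delgado and Romero, by date the degree was conferred (earlier first): Delgado (1999-06-10) before Romero (2006-04-18).
So Saleh takes precedence.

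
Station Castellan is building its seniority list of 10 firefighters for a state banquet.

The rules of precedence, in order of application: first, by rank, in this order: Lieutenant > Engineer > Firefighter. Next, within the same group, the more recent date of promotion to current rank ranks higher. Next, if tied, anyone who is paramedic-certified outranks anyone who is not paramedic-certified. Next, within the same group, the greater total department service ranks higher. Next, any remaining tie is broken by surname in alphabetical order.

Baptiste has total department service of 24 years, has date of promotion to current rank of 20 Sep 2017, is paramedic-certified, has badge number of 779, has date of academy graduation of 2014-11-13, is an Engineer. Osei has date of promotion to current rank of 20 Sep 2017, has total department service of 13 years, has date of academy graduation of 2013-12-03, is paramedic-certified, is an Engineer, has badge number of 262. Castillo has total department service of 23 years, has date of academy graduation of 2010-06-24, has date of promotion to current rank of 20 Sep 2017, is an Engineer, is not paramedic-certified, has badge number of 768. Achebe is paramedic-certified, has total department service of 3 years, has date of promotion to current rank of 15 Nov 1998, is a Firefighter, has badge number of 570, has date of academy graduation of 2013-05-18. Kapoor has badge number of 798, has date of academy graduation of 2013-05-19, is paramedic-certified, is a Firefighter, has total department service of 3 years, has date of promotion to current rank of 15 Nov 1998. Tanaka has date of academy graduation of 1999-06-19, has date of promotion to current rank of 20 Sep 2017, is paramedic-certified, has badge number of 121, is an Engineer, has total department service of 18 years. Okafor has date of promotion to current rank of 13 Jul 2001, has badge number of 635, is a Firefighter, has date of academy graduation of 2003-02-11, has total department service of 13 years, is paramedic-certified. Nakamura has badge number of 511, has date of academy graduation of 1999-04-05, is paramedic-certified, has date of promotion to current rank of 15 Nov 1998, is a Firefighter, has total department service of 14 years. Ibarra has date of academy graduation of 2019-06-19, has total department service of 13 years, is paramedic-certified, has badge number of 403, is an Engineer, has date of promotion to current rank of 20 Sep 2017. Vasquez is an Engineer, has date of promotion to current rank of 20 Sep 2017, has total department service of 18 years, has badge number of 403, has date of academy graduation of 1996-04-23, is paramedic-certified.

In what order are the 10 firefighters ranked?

Baptiste, Tanaka, Vasquez, Ibarra, Osei, Castillo, Okafor, Nakamura, Achebe, Kapoor

By rank: Baptiste, Tanaka, Vasquez, Ibarra, Osei and Castillo (Engineer); then Okafor, Nakamura, Achebe and Kapoor (Firefighter).
Baptiste, Tanaka, Vasquez, Ibarra, Osei and Castillo all have date of promotion to current rank 20 Sep 2017, so the next rule applies.
Among Baptiste, Tanaka, Vasquez, Ibarra, Osei and Castillo, paramedic-certified before not paramedic-certified: Baptiste, Tanaka, Vasquez, Ibarra and Osei (paramedic-certified) before Castillo (not paramedic-certified).
Among Baptiste, Tanaka, Vasquez, Ibarra and Osei, by total department service (higher first): Baptiste (24 years) before Tanaka and Vasquez (18 years) before Ibarra and Osei (13 years).
Among Tanaka and Vasquez, alphabetically by surname: Tanaka before Vasquez.
Among Ibarra and Osei, alphabetically by surname: Ibarra before Osei.
Among Okafor, Nakamura, Achebe and Kapoor, by date of promotion to current rank (later first): Okafor (13 Jul 2001) before Nakamura, Achebe and Kapoor (15 Nov 1998).
Nakamura, Achebe and Kapoor are each paramedic-certified, so the next rule applies.
Among Nakamura, Achebe and Kapoor, by total department service (higher first): Nakamura (14 years) before Achebe and Kapoor (3 years).
Among Achebe and Kapoor, alphabetically by surname: Achebe before Kapoor.
Full order: Baptiste, Tanaka, Vasquez, Ibarra, Osei, Castillo, Okafor, Nakamura, Achebe, Kapoor.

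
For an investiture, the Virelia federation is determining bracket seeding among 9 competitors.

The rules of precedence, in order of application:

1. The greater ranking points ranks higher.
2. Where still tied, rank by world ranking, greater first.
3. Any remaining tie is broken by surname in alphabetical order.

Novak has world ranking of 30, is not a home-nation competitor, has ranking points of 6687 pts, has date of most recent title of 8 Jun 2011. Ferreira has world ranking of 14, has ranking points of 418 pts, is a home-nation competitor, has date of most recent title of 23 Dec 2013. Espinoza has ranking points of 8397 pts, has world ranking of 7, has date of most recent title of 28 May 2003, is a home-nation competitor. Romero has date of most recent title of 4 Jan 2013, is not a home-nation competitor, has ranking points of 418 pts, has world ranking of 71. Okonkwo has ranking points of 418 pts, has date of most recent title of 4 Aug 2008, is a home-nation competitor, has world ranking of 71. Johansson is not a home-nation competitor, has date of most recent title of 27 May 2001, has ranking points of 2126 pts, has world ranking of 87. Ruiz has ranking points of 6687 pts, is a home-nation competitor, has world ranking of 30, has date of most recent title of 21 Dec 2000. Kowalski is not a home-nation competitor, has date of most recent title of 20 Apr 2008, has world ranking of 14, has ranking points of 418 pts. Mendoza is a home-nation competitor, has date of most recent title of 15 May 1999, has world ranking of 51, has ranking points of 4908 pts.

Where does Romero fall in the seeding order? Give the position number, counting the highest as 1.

7

By ranking points (higher first): Espinoza (8397 pts); then Novak and Ruiz (both 6687 pts); then Mendoza (4908 pts); then Johansson (2126 pts); then Okonkwo, Romero, Ferreira and Kowalski (each 418 pts).
Novak and Ruiz both have world ranking 30, so the next rule applies.
Among Novak and Ruiz, alphabetically by surname: Novak before Ruiz.
Among Okonkwo, Romero, Ferreira and Kowalski, by world ranking (higher first): Okonkwo and Romero (71) before Ferreira and Kowalski (14).
Among Okonkwo and Romero, alphabetically by surname: Okonkwo before Romero.
Among Ferreira and Kowalski, alphabetically by surname: Ferreira before Kowalski.
Order: Espinoza, Novak, Ruiz, Mendoza, Johansson, Okonkwo, Romero, Ferreira, Kowalski. So position 7.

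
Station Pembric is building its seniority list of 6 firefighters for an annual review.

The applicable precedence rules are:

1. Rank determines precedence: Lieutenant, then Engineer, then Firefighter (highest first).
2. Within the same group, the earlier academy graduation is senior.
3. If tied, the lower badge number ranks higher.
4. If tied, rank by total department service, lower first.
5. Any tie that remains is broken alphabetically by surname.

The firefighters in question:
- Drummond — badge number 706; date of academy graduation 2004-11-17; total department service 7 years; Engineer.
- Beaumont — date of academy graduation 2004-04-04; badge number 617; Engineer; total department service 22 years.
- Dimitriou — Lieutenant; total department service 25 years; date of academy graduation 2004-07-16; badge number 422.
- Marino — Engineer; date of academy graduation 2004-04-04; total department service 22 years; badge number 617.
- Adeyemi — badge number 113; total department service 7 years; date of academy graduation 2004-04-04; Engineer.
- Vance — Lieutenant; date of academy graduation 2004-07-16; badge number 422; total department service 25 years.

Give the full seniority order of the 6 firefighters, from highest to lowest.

Dimitriou, Vance, Adeyemi, Beaumont, Marino, Drummond

By rank: Dimitriou and Vance (Lieutenant); then Adeyemi, Beaumont, Marino and Drummond (Engineer).
Dimitriou and Vance both have date of academy graduation 2004-07-16, so the next rule applies.
Dimitriou and Vance both have badge number 422, so the next rule applies.
Dimitriou and Vance both have total department service 25 years, so the next rule applies.
Among Dimitriou and Vance, alphabetically by surname: Dimitriou before Vance.
Among Adeyemi, Beaumont, Marino and Drummond, by date of academy graduation (earlier first): Adeyemi, Beaumont and Marino (2004-04-04) before Drummond (2004-11-17).
Among Adeyemi, Beaumont and Marino, by badge number (lower first): Adeyemi (113) before Beaumont and Marino (617).
Beaumont and Marino both have total department service 22 years, so the next rule applies.
Among Beaumont and Marino, alphabetically by surname: Beaumont before Marino.
Full order: Dimitriou, Vance, Adeyemi, Beaumont, Marino, Drummond.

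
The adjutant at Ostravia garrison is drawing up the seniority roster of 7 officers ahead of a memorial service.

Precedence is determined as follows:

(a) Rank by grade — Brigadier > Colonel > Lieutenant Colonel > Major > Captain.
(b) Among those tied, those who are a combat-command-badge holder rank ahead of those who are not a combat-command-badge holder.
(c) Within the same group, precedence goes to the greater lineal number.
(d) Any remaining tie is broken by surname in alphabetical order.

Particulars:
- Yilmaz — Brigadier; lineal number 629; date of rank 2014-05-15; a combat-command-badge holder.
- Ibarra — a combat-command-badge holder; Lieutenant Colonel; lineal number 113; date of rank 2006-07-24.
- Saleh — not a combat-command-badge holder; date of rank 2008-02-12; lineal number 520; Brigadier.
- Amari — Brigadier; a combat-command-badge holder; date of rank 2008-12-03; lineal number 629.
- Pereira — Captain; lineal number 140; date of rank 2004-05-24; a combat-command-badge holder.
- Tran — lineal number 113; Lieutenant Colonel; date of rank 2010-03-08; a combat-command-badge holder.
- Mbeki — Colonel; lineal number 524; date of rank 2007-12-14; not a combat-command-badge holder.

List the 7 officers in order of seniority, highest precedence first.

By grade: Amari, Yilmaz and Saleh (Brigadier); then Mbeki (Colonel); then Ibarra and Tran (Lieutenant Colonel); then Pereira (Captain).
Among Amari, Yilmaz and Saleh, a combat-command-badge holder before not a combat-command-badge holder: Amari and Yilmaz (a combat-command-badge holder) before Saleh (not a combat-command-badge holder).
Amari and Yilmaz both have lineal number 629, so the next rule applies.
Among Amari and Yilmaz, alphabetically by surname: Amari before Yilmaz.
Ibarra and Tran are each a combat-command-badge holder, so the next rule applies.
Ibarra and Tran both have lineal number 113, so the next rule applies.
Among Ibarra and Tran, alphabetically by surname: Ibarra before Tran.
Full order: Amari, Yilmaz, Saleh, Mbeki, Ibarra, Tran, Pereira.

Amari, Yilmaz, Saleh, Mbeki, Ibarra, Tran, Pereira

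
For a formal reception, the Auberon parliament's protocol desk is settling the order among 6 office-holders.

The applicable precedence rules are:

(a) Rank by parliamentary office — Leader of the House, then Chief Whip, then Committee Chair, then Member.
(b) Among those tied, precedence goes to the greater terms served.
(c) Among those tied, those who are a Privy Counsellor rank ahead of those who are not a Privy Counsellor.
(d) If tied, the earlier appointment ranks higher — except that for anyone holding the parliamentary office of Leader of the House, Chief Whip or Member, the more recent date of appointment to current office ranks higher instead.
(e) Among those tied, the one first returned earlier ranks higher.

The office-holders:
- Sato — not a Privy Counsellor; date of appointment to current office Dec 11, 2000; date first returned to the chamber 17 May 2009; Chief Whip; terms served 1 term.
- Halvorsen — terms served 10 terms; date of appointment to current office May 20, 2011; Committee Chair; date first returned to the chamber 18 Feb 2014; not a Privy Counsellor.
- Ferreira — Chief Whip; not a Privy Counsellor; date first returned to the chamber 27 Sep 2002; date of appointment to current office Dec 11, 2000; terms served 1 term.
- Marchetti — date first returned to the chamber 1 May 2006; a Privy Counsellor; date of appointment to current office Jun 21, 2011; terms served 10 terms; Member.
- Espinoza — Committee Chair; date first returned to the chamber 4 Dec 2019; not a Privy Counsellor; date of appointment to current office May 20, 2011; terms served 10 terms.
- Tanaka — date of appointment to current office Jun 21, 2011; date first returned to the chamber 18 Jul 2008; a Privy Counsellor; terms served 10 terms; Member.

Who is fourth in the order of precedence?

Espinoza

By parliamentary office: Ferreira and Sato (Chief Whip); then Halvorsen and Espinoza (Committee Chair); then Marchetti and Tanaka (Member).
Ferreira and Sato both have terms served 1 term, so the next rule applies.
Ferreira and Sato are each not a Privy Counsellor, so the next rule applies.
Ferreira and Sato both have date of appointment to current office Dec 11, 2000, so the next rule applies.
Among Ferreira and Sato, by date first returned to the chamber (earlier first): Ferreira (27 Sep 2002) before Sato (17 May 2009).
Halvorsen and Espinoza both have terms served 10 terms, so the next rule applies.
Halvorsen and Espinoza are each not a Privy Counsellor, so the next rule applies.
Halvorsen and Espinoza both have date of appointment to current office May 20, 2011, so the next rule applies.
Among Halvorsen and Espinoza, by date first returned to the chamber (earlier first): Halvorsen (18 Feb 2014) before Espinoza (4 Dec 2019).
Marchetti and Tanaka both have terms served 10 terms, so the next rule applies.
Marchetti and Tanaka are each a Privy Counsellor, so the next rule applies.
Marchetti and Tanaka both have date of appointment to current office Jun 21, 2011, so the next rule applies.
Among Marchetti and Tanaka, by date first returned to the chamber (earlier first): Marchetti (1 May 2006) before Tanaka (18 Jul 2008).
Order: Ferreira, Sato, Halvorsen, Espinoza, Marchetti, Tanaka.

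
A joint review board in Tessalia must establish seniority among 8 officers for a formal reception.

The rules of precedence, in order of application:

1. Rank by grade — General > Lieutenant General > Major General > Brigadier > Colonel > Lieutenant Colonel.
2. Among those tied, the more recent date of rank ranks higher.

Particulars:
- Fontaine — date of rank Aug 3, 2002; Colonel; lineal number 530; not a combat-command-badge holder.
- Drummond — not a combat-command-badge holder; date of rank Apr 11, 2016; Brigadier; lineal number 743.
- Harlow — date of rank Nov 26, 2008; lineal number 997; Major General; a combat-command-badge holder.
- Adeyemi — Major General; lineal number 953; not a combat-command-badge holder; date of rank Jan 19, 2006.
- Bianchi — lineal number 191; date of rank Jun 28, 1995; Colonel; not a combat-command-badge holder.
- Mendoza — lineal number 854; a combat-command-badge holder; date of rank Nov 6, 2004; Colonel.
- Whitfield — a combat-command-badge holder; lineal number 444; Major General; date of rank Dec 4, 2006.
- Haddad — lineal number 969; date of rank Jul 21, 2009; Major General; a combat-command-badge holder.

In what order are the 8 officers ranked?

Haddad, Harlow, Whitfield, Adeyemi, Drummond, Mendoza, Fontaine, Bianchi

By grade: Haddad, Harlow, Whitfield and Adeyemi (Major General); then Drummond (Brigadier); then Mendoza, Fontaine and Bianchi (Colonel).
Among Haddad, Harlow, Whitfield and Adeyemi, by date of rank (later first): Haddad (Jul 21, 2009) before Harlow (Nov 26, 2008) before Whitfield (Dec 4, 2006) before Adeyemi (Jan 19, 2006).
Among Mendoza, Fontaine and Bianchi, by date of rank (later first): Mendoza (Nov 6, 2004) before Fontaine (Aug 3, 2002) before Bianchi (Jun 28, 1995).
Full order: Haddad, Harlow, Whitfield, Adeyemi, Drummond, Mendoza, Fontaine, Bianchi.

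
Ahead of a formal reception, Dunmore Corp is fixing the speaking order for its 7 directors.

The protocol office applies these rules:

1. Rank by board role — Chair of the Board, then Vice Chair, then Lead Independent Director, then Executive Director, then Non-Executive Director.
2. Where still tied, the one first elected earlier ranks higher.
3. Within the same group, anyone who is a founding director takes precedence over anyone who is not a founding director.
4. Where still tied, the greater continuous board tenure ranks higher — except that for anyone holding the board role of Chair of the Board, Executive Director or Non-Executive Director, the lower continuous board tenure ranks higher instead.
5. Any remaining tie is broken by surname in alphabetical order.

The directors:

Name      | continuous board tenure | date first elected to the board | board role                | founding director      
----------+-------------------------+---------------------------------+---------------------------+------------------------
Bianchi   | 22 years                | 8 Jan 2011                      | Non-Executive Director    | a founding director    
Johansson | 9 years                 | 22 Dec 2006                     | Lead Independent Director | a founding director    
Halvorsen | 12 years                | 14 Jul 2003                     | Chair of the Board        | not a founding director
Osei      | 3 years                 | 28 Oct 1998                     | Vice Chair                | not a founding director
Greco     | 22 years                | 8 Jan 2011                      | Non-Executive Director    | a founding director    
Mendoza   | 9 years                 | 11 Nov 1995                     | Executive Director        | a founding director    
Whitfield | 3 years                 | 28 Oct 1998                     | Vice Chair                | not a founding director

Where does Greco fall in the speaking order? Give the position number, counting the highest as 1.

7

By board role: Halvorsen (Chair of the Board); then Osei and Whitfield (Vice Chair); then Johansson (Lead Independent Director); then Mendoza (Executive Director); then Bianchi and Greco (Non-Executive Director).
Osei and Whitfield both have date first elected to the board 28 Oct 1998, so the next rule applies.
Osei and Whitfield are each not a founding director, so the next rule applies.
Osei and Whitfield both have continuous board tenure 3 years, so the next rule applies.
Among Osei and Whitfield, alphabetically by surname: Osei before Whitfield.
Bianchi and Greco both have date first elected to the board 8 Jan 2011, so the next rule applies.
Bianchi and Greco are each a founding director, so the next rule applies.
Bianchi and Greco both have continuous board tenure 22 years, so the next rule applies.
Among Bianchi and Greco, alphabetically by surname: Bianchi before Greco.
Order: Halvorsen, Osei, Whitfield, Johansson, Mendoza, Bianchi, Greco. So position 7.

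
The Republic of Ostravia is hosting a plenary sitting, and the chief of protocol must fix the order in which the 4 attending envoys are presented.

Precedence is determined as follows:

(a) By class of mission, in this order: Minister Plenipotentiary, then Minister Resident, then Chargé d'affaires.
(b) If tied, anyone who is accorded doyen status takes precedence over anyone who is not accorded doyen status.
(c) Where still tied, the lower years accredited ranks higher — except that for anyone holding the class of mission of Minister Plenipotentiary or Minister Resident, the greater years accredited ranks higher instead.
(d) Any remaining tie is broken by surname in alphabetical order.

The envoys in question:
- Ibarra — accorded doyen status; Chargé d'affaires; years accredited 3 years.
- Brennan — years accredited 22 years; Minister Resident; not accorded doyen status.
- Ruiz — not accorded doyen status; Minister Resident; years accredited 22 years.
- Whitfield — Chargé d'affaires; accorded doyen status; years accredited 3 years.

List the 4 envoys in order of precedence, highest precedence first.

By class of mission: Brennan and Ruiz (Minister Resident); then Ibarra and Whitfield (Chargé d'affaires).
Brennan and Ruiz are each not accorded doyen status, so the next rule applies.
Brennan and Ruiz both have years accredited 22 years, so the next rule applies.
Among Brennan and Ruiz, alphabetically by surname: Brennan before Ruiz.
Ibarra and Whitfield are each accorded doyen status, so the next rule applies.
Ibarra and Whitfield both have years accredited 3 years, so the next rule applies.
Among Ibarra and Whitfield, alphabetically by surname: Ibarra before Whitfield.
Full order: Brennan, Ruiz, Ibarra, Whitfield.

Brennan, Ruiz, Ibarra, Whitfield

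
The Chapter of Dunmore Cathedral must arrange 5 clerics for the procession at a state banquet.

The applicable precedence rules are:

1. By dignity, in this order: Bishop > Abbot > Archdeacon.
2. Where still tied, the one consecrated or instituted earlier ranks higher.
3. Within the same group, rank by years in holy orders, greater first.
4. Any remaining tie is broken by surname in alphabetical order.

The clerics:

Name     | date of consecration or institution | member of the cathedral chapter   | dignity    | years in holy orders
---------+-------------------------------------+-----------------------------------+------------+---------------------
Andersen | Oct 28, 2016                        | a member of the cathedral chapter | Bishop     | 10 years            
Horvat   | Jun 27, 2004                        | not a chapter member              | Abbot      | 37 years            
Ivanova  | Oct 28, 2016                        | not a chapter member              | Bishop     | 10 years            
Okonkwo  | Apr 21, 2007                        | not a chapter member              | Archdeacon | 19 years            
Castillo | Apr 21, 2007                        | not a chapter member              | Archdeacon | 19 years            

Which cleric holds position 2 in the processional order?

Ivanova

By dignity: Andersen and Ivanova (Bishop); then Horvat (Abbot); then Castillo and Okonkwo (Archdeacon).
Andersen and Ivanova both have date of consecration or institution Oct 28, 2016, so the next rule applies.
Andersen and Ivanova both have years in holy orders 10 years, so the next rule applies.
Among Andersen and Ivanova, alphabetically by surname: Andersen before Ivanova.
Castillo and Okonkwo both have date of consecration or institution Apr 21, 2007, so the next rule applies.
Castillo and Okonkwo both have years in holy orders 19 years, so the next rule applies.
Among Castillo and Okonkwo, alphabetically by surname: Castillo before Okonkwo.
Order: Andersen, Ivanova, Horvat, Castillo, Okonkwo.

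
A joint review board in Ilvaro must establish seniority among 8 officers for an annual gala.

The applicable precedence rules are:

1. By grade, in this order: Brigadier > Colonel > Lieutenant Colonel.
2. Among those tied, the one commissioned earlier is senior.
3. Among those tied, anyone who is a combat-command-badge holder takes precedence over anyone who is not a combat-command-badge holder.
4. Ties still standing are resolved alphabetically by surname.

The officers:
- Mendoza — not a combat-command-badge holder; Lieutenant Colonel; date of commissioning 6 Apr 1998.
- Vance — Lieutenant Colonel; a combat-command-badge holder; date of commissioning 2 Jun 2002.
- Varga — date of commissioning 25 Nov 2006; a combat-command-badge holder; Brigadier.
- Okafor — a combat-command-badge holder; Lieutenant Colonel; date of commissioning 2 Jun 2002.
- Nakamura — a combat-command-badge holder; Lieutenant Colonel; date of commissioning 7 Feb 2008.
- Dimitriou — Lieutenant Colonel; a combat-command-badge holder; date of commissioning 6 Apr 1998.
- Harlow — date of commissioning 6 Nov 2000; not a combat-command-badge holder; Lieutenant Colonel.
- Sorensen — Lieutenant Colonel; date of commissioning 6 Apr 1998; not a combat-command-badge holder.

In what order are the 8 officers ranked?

By grade: Varga (Brigadier); then Dimitriou, Mendoza, Sorensen, Harlow, Okafor, Vance and Nakamura (Lieutenant Colonel).
Among Dimitriou, Mendoza, Sorensen, Harlow, Okafor, Vance and Nakamura, by date of commissioning (earlier first): Dimitriou, Mendoza and Sorensen (6 Apr 1998) before Harlow (6 Nov 2000) before Okafor and Vance (2 Jun 2002) before Nakamura (7 Feb 2008).
Among Dimitriou, Mendoza and Sorensen, a combat-command-badge holder before not a combat-command-badge holder: Dimitriou (a combat-command-badge holder) before Mendoza and Sorensen (not a combat-command-badge holder).
Among Mendoza and Sorensen, alphabetically by surname: Mendoza before Sorensen.
Okafor and Vance are each a combat-command-badge holder, so the next rule applies.
Among Okafor and Vance, alphabetically by surname: Okafor before Vance.
Full order: Varga, Dimitriou, Mendoza, Sorensen, Harlow, Okafor, Vance, Nakamura.

Varga, Dimitriou, Mendoza, Sorensen, Harlow, Okafor, Vance, Nakamura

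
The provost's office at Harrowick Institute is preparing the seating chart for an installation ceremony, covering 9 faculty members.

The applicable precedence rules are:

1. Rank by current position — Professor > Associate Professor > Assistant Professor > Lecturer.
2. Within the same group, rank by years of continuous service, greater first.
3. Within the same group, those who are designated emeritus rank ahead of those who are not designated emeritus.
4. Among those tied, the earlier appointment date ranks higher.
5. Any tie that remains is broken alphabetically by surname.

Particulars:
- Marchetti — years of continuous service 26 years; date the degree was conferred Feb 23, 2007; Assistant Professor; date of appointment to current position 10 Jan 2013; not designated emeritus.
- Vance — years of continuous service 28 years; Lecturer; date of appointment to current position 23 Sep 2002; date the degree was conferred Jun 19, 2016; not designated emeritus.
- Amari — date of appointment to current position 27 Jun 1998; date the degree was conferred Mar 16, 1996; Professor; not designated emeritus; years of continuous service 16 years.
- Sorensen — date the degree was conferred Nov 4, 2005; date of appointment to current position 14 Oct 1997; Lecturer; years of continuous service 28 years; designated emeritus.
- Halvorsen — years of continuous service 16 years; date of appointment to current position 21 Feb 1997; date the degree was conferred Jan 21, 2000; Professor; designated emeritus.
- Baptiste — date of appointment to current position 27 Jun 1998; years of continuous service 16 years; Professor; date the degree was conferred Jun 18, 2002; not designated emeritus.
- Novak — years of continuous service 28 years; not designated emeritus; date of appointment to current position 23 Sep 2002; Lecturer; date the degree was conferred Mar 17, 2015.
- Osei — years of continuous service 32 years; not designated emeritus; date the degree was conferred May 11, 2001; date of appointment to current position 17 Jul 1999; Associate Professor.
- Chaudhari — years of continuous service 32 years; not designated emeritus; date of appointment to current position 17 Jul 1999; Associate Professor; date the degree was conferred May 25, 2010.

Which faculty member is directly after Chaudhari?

By current position: Halvorsen, Amari and Baptiste (Professor); then Chaudhari and Osei (Associate Professor); then Marchetti (Assistant Professor); then Sorensen, Novak and Vance (Lecturer).
Halvorsen, Amari and Baptiste all have years of continuous service 16 years, so the next rule applies.
Among Halvorsen, Amari and Baptiste, designated emeritus before not designated emeritus: Halvorsen (designated emeritus) before Amari and Baptiste (not designated emeritus).
Amari and Baptiste both have date of appointment to current position 27 Jun 1998, so the next rule applies.
Among Amari and Baptiste, alphabetically by surname: Amari before Baptiste.
Chaudhari and Osei both have years of continuous service 32 years, so the next rule applies.
Chaudhari and Osei are each not designated emeritus, so the next rule applies.
Chaudhari and Osei both have date of appointment to current position 17 Jul 1999, so the next rule applies.
Among Chaudhari and Osei, alphabetically by surname: Chaudhari before Osei.
Sorensen, Novak and Vance all have years of continuous service 28 years, so the next rule applies.
Among Sorensen, Novak and Vance, designated emeritus before not designated emeritus: Sorensen (designated emeritus) before Novak and Vance (not designated emeritus).
Novak and Vance both have date of appointment to current position 23 Sep 2002, so the next rule applies.
Among Novak and Vance, alphabetically by surname: Novak before Vance.
Order: Halvorsen, Amari, Baptiste, Chaudhari, Osei, Marchetti, Sorensen, Novak, Vance.

Osei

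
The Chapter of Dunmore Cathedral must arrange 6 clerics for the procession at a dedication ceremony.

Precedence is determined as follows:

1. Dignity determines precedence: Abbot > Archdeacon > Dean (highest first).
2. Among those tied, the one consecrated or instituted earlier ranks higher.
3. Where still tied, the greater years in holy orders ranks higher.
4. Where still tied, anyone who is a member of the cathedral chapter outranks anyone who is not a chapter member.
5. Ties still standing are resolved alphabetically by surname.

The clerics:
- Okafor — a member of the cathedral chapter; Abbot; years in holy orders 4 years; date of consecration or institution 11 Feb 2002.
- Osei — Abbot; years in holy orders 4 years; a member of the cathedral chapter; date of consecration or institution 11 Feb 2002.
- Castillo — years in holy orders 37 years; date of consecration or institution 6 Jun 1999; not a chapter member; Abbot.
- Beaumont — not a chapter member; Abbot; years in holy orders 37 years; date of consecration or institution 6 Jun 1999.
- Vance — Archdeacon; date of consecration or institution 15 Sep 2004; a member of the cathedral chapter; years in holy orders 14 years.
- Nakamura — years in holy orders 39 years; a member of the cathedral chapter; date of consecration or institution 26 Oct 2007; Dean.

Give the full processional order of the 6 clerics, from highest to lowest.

Beaumont, Castillo, Okafor, Osei, Vance, Nakamura

By dignity: Beaumont, Castillo, Okafor and Osei (Abbot); then Vance (Archdeacon); then Nakamura (Dean).
Among Beaumont, Castillo, Okafor and Osei, by date of consecration or institution (earlier first): Beaumont and Castillo (6 Jun 1999) before Okafor and Osei (11 Feb 2002).
Beaumont and Castillo both have years in holy orders 37 years, so the next rule applies.
Beaumont and Castillo are each not a chapter member, so the next rule applies.
Among Beaumont and Castillo, alphabetically by surname: Beaumont before Castillo.
Okafor and Osei both have years in holy orders 4 years, so the next rule applies.
Okafor and Osei are each a member of the cathedral chapter, so the next rule applies.
Among Okafor and Osei, alphabetically by surname: Okafor before Osei.
Full order: Beaumont, Castillo, Okafor, Osei, Vance, Nakamura.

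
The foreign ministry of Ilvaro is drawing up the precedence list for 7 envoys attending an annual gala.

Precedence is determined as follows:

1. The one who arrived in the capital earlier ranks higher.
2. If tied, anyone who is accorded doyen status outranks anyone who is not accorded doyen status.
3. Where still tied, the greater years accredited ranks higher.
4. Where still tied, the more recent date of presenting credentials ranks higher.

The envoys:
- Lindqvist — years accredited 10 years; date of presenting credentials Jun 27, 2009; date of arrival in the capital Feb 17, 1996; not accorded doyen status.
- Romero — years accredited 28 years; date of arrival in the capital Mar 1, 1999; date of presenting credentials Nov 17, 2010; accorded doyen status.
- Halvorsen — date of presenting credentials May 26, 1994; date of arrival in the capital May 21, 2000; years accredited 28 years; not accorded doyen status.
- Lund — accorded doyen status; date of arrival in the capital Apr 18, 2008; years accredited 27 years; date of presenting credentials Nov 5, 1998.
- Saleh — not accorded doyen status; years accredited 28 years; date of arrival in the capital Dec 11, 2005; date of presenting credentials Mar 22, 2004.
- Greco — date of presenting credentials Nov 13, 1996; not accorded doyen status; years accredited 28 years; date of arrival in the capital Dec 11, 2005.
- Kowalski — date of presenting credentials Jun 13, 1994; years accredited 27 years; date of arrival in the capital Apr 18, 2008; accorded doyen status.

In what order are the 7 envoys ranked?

Lindqvist, Romero, Halvorsen, Saleh, Greco, Lund, Kowalski

By date of arrival in the capital (earlier first): Lindqvist (Feb 17, 1996); then Romero (Mar 1, 1999); then Halvorsen (May 21, 2000); then Saleh and Greco (both Dec 11, 2005); then Lund and Kowalski (both Apr 18, 2008).
Saleh and Greco are each not accorded doyen status, so the next rule applies.
Saleh and Greco both have years accredited 28 years, so the next rule applies.
Among Saleh and Greco, by date of presenting credentials (later first): Saleh (Mar 22, 2004) before Greco (Nov 13, 1996).
Lund and Kowalski are each accorded doyen status, so the next rule applies.
Lund and Kowalski both have years accredited 27 years, so the next rule applies.
Among Lund and Kowalski, by date of presenting credentials (later first): Lund (Nov 5, 1998) before Kowalski (Jun 13, 1994).
Full order: Lindqvist, Romero, Halvorsen, Saleh, Greco, Lund, Kowalski.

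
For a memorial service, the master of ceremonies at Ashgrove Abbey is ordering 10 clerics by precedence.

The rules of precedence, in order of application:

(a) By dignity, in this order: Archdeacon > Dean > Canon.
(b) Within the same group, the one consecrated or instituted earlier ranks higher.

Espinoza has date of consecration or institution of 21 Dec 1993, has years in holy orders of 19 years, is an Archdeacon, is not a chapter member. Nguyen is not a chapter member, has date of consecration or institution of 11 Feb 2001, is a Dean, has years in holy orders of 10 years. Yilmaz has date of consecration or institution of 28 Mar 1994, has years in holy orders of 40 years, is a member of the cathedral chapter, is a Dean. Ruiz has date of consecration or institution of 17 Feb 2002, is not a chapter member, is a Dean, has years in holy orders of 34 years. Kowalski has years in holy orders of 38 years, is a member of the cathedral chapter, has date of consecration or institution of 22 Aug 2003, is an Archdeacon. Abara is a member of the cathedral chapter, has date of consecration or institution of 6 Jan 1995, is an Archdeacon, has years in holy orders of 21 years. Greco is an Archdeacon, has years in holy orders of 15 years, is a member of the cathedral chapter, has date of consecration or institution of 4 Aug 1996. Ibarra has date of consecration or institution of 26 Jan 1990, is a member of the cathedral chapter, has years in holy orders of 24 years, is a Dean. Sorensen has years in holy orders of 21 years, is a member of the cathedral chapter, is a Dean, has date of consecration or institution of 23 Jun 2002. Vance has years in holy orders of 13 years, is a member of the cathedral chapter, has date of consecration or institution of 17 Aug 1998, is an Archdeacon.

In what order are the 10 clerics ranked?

Espinoza, Abara, Greco, Vance, Kowalski, Ibarra, Yilmaz, Nguyen, Ruiz, Sorensen

By dignity: Espinoza, Abara, Greco, Vance and Kowalski (Archdeacon); then Ibarra, Yilmaz, Nguyen, Ruiz and Sorensen (Dean).
Among Espinoza, Abara, Greco, Vance and Kowalski, by date of consecration or institution (earlier first): Espinoza (21 Dec 1993) before Abara (6 Jan 1995) before Greco (4 Aug 1996) before Vance (17 Aug 1998) before Kowalski (22 Aug 2003).
Among Ibarra, Yilmaz, Nguyen, Ruiz and Sorensen, by date of consecration or institution (earlier first): Ibarra (26 Jan 1990) before Yilmaz (28 Mar 1994) before Nguyen (11 Feb 2001) before Ruiz (17 Feb 2002) before Sorensen (23 Jun 2002).
Full order: Espinoza, Abara, Greco, Vance, Kowalski, Ibarra, Yilmaz, Nguyen, Ruiz, Sorensen.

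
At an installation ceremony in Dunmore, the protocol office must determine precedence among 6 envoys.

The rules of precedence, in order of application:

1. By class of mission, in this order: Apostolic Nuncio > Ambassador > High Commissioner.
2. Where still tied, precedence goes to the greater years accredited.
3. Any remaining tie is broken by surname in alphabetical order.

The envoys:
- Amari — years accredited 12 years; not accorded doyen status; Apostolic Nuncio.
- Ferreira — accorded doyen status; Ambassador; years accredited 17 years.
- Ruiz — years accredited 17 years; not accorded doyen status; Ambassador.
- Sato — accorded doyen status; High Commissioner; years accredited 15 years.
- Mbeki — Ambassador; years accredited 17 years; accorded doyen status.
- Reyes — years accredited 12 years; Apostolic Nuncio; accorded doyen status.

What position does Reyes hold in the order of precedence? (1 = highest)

By class of mission: Amari and Reyes (Apostolic Nuncio); then Ferreira, Mbeki and Ruiz (Ambassador); then Sato (High Commissioner).
Amari and Reyes both have years accredited 12 years, so the next rule applies.
Among Amari and Reyes, alphabetically by surname: Amari before Reyes.
Ferreira, Mbeki and Ruiz all have years accredited 17 years, so the next rule applies.
Among Ferreira, Mbeki and Ruiz, alphabetically by surname: Ferreira before Mbeki before Ruiz.
Order: Amari, Reyes, Ferreira, Mbeki, Ruiz, Sato. So position 2.

2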